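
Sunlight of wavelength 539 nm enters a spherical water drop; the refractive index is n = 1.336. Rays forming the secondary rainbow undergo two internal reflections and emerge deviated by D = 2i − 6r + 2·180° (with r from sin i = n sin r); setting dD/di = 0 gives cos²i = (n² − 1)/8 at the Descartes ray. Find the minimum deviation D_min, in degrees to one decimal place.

231.7°

cos²i = (1.78490 − 1)/8 = 0.09811; i = arccos(0.31323) = 71.746°.
sin r = sin 71.746°/1.336 = 0.71084; r = 45.303°.
D_min = 2·71.746° − 6·45.303° + 360° = 231.674°.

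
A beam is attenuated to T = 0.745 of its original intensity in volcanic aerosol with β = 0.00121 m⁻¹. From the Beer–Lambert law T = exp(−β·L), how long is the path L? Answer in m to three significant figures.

Beer–Lambert: T = exp(−βL) ⇒ L = −ln(T)/β = −ln(0.745)/0.00121 = 0.2944/0.00121 = 243.3 m.

243 m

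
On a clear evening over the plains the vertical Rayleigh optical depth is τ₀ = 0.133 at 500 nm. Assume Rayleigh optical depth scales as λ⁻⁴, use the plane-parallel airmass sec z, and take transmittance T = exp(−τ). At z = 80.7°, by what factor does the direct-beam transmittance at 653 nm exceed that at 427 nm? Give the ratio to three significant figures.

Airmass: sec 80.7° = 6.1880.
τ(653 nm) = 0.133 × (500/653)⁴ × 6.1880 = 0.133 × 0.3437 × 6.1880 = 0.2829.
τ(427 nm) = 0.133 × (500/427)⁴ × 6.1880 = 0.133 × 1.8800 × 6.1880 = 1.5473.
T(653)/T(427) = exp(τ_B − τ_A) = exp(1.2644) = 3.5409.

3.54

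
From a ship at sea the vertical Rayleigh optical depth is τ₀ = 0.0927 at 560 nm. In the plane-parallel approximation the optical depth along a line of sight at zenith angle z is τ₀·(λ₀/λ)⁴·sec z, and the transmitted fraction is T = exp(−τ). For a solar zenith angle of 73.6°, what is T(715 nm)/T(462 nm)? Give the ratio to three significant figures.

1.80

Airmass: sec 73.6° = 3.5418.
τ(715 nm) = 0.0927 × (560/715)⁴ × 3.5418 = 0.0927 × 0.3763 × 3.5418 = 0.1235.
τ(462 nm) = 0.0927 × (560/462)⁴ × 3.5418 = 0.0927 × 2.1587 × 3.5418 = 0.7087.
T(715)/T(462) = exp(τ_B − τ_A) = exp(0.5852) = 1.7953.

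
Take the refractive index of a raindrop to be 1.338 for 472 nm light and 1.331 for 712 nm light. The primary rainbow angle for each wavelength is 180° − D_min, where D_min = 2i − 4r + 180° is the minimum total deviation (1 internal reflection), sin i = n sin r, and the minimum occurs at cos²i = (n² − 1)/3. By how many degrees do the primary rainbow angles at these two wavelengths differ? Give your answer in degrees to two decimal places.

At 472 nm (n = 1.338): cos²i = 0.26341 → i = 59.120°, r = 39.899°, D_min = 138.643°, rainbow angle = 41.357°.
At 712 nm (n = 1.331): cos²i = 0.25719 → i = 59.527°, r = 40.356°, D_min = 137.630°, rainbow angle = 42.370°.
Angular width = |41.357° − 42.370°| = 1.013°.

1.01°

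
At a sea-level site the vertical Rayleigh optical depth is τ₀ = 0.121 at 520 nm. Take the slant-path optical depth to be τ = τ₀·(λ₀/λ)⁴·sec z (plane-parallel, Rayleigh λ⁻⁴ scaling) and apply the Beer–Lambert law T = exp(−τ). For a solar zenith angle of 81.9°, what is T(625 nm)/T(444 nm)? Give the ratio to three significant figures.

3.33

Airmass: sec 81.9° = 7.0972.
τ(625 nm) = 0.121 × (520/625)⁴ × 7.0972 = 0.121 × 0.4792 × 7.0972 = 0.4115.
τ(444 nm) = 0.121 × (520/444)⁴ × 7.0972 = 0.121 × 1.8814 × 7.0972 = 1.6157.
T(625)/T(444) = exp(τ_B − τ_A) = exp(1.2042) = 3.3340.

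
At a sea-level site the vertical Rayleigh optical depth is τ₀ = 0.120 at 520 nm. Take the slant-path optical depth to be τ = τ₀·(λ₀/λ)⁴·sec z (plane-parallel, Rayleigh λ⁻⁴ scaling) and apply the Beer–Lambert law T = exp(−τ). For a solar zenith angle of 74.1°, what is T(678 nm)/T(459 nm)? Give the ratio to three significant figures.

1.77

Airmass: sec 74.1° = 3.6502.
τ(678 nm) = 0.120 × (520/678)⁴ × 3.6502 = 0.120 × 0.3460 × 3.6502 = 0.1516.
τ(459 nm) = 0.120 × (520/459)⁴ × 3.6502 = 0.120 × 1.6473 × 3.6502 = 0.7215.
T(678)/T(459) = exp(τ_B − τ_A) = exp(0.5700) = 1.7682.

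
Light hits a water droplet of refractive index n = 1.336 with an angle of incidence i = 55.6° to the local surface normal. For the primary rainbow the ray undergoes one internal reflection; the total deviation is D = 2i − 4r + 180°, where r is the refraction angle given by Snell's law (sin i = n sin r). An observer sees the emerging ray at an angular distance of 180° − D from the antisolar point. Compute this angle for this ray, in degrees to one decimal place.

sin r = sin 55.6° / 1.336 = 0.8251/1.336 = 0.6176; r = 38.14°.
D = 2·55.6° − 4·38.14° + 180° = 111.20° − 152.56° + 180° = 138.64°.
Angle from antisolar point = 180° − D = 41.36°.

41.4°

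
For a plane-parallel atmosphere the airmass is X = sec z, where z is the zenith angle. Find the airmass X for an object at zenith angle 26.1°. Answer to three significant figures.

1.11

X = sec z = 1/cos 26.1° = 1/0.8980 = 1.1136.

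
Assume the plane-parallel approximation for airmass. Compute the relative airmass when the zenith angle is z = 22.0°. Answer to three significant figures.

X = sec z = 1/cos 22.0° = 1/0.9272 = 1.0785.

1.08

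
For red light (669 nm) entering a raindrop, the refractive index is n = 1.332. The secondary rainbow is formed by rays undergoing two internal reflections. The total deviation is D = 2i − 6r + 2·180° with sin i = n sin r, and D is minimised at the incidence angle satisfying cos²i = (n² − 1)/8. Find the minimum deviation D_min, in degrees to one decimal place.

cos²i = (1.77422 − 1)/8 = 0.09678; i = arccos(0.31109) = 71.875°.
sin r = sin 71.875°/1.332 = 0.71350; r = 45.520°.
D_min = 2·71.875° − 6·45.520° + 360° = 230.628°.

230.6°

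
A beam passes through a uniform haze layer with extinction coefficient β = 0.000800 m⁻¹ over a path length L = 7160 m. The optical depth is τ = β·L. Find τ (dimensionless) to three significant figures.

5.73

τ = β·L = 0.000800 × 7160 = 5.7280.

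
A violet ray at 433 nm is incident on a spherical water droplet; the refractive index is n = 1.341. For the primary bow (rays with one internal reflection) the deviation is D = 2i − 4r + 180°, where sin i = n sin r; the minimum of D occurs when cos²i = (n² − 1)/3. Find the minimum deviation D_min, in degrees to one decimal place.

139.1°

cos²i = (1.79828 − 1)/3 = 0.26609; i = arccos(0.51584) = 58.946°.
sin r = sin 58.946°/1.341 = 0.63884; r = 39.705°.
D_min = 2·58.946° − 4·39.705° + 180° = 139.071°.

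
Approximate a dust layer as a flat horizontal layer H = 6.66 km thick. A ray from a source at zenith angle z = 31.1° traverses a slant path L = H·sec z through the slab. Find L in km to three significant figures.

sec z = 1/cos 31.1° = 1.1679.
L = 6.66 × 1.1679 = 7.778 km.

7.78 km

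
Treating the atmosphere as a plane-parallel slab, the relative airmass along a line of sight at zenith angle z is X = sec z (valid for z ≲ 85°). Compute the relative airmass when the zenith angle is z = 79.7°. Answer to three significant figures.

5.59

X = sec z = 1/cos 79.7° = 1/0.1788 = 5.5928.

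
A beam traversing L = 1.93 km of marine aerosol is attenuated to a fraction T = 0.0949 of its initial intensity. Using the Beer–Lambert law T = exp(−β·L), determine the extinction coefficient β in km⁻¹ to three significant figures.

Beer–Lambert: T = exp(−βL) ⇒ β = −ln(T)/L = −ln(0.0949)/1.93 = 2.3549/1.93 = 1.22 km⁻¹.

1.22 km⁻¹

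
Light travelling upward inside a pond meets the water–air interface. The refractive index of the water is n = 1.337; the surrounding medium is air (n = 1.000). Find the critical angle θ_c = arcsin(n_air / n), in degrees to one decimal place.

48.4°

sin θ_c = n_air / n = 1.000 / 1.337 = 0.7479.
θ_c = arcsin(0.7479) = 48.41°.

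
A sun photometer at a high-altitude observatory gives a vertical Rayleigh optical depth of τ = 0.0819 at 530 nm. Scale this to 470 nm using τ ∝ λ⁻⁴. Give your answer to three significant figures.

τ(470 nm) = τ(530 nm) × (530/470)⁴ = 0.0819 × (1.1277)⁴ = 0.0819 × 1.6170 = 0.1324.

0.132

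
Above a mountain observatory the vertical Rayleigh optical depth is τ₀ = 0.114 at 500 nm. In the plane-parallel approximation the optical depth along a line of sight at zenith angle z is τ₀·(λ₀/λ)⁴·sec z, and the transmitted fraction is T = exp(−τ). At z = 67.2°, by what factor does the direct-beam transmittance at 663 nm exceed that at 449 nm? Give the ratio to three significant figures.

Airmass: sec 67.2° = 2.5805.
τ(663 nm) = 0.114 × (500/663)⁴ × 2.5805 = 0.114 × 0.3235 × 2.5805 = 0.0952.
τ(449 nm) = 0.114 × (500/449)⁴ × 2.5805 = 0.114 × 1.5378 × 2.5805 = 0.4524.
T(663)/T(449) = exp(τ_B − τ_A) = exp(0.3572) = 1.4294.

1.43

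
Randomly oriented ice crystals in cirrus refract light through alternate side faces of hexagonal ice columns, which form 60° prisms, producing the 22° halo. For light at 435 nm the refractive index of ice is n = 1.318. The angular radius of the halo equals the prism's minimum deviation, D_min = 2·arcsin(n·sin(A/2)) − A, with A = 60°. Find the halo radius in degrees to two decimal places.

n·sin(A/2) = 1.318 × sin 30° = 1.318 × 0.5000 = 0.6590.
D_min = 2·arcsin(0.6590) − 60° = 2 × 41.224° − 60° = 22.447°.

22.45°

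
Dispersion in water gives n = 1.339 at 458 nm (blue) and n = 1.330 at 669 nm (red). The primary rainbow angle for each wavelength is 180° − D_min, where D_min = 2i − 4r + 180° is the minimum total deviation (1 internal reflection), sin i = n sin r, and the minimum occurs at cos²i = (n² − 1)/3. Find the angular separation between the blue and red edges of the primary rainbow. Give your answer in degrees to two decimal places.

At 458 nm (n = 1.339): cos²i = 0.26431 → i = 59.062°, r = 39.834°, D_min = 138.786°, rainbow angle = 41.214°.
At 669 nm (n = 1.330): cos²i = 0.25630 → i = 59.585°, r = 40.422°, D_min = 137.484°, rainbow angle = 42.516°.
Angular width = |41.214° − 42.516°| = 1.303°.

1.30°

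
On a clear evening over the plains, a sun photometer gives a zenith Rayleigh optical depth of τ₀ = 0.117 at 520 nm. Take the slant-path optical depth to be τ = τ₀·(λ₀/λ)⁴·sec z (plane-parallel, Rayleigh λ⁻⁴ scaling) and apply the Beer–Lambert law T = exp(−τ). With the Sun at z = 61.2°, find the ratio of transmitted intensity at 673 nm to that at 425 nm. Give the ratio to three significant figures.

Airmass: sec 61.2° = 2.0757.
τ(673 nm) = 0.117 × (520/673)⁴ × 2.0757 = 0.117 × 0.3564 × 2.0757 = 0.0866.
τ(425 nm) = 0.117 × (520/425)⁴ × 2.0757 = 0.117 × 2.2411 × 2.0757 = 0.5443.
T(673)/T(425) = exp(τ_B − τ_A) = exp(0.4577) = 1.5805.

1.58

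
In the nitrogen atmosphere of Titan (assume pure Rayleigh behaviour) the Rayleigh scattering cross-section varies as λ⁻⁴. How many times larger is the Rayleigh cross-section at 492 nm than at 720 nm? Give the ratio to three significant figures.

4.59

Rayleigh scattering ∝ λ⁻⁴, so the ratio of coefficients is the inverse fourth power of the wavelength ratio.
σ(492)/σ(720) = (720/492)⁴ = (1.4634)⁴ = 4.586.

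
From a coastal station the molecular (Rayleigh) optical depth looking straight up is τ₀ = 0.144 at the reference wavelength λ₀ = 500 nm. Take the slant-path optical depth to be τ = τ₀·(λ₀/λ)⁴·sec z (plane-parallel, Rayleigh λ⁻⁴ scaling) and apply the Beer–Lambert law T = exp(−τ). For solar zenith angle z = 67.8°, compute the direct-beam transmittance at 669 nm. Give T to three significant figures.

0.888

sec 67.8° = 2.6466.
τ = 0.144 × (500/669)⁴ × 2.6466 = 0.144 × 0.3120 × 2.6466 = 0.1189.
T = exp(−0.1189) = 0.8879.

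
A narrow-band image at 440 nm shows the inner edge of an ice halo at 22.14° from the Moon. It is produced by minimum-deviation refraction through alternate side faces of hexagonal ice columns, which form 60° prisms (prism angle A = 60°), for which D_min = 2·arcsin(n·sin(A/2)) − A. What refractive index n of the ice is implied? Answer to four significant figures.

Rearranging: n = sin((D_min + A)/2) / sin(A/2).
(D_min + A)/2 = (22.14° + 60°)/2 = 41.070°.
n = sin 41.070° / sin 30° = 0.6570 / 0.5000 = 1.3140.

1.314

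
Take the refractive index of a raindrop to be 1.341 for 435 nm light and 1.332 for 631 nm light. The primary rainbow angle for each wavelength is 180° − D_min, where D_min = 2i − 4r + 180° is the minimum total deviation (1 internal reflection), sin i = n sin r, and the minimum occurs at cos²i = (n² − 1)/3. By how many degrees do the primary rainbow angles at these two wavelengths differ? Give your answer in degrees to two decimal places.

1.29°

At 435 nm (n = 1.341): cos²i = 0.26609 → i = 58.946°, r = 39.705°, D_min = 139.071°, rainbow angle = 40.929°.
At 631 nm (n = 1.332): cos²i = 0.25807 → i = 59.469°, r = 40.290°, D_min = 137.776°, rainbow angle = 42.224°.
Angular width = |40.929° − 42.224°| = 1.295°.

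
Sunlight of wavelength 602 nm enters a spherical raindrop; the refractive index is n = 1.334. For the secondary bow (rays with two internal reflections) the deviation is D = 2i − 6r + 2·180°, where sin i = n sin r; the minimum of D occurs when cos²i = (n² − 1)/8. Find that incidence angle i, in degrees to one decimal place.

71.8°

cos²i = (1.334² − 1)/8 = (1.77956 − 1)/8 = 0.09744.
cos i = 0.31216, so i = 71.810°.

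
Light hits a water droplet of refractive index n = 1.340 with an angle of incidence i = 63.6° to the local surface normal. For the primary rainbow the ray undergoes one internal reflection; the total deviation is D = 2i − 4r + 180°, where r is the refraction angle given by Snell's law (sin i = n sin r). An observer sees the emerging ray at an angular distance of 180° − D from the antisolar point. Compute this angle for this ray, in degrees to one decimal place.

40.6°

sin r = sin 63.6° / 1.340 = 0.8957/1.340 = 0.6684; r = 41.95°.
D = 2·63.6° − 4·41.95° + 180° = 127.20° − 167.79° + 180° = 139.41°.
Angle from antisolar point = 180° − D = 40.59°.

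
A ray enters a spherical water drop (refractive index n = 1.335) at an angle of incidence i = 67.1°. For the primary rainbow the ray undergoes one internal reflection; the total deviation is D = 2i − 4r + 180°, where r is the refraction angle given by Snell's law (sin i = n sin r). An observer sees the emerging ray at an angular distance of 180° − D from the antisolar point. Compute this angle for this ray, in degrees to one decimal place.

sin r = sin 67.1° / 1.335 = 0.9212/1.335 = 0.6900; r = 43.63°.
D = 2·67.1° − 4·43.63° + 180° = 134.20° − 174.53° + 180° = 139.67°.
Angle from antisolar point = 180° − D = 40.33°.

40.3°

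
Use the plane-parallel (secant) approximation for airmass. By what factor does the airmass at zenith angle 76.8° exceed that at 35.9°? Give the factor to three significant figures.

X(76.8°)/X(35.9°) = sec 76.8° / sec 35.9° = cos 35.9° / cos 76.8° = 0.8100/0.2284 = 3.5474.

3.55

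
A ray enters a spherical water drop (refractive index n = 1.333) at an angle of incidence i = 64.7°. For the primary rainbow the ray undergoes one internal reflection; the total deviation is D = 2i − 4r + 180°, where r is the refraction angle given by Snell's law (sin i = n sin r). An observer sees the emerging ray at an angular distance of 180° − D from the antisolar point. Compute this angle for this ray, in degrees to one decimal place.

sin r = sin 64.7° / 1.333 = 0.9041/1.333 = 0.6782; r = 42.71°.
D = 2·64.7° − 4·42.71° + 180° = 129.40° − 170.82° + 180° = 138.58°.
Angle from antisolar point = 180° − D = 41.42°.

41.4°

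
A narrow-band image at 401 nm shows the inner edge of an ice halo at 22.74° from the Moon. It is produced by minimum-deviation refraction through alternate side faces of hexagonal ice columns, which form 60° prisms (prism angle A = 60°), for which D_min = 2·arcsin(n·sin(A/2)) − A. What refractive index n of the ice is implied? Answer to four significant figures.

Rearranging: n = sin((D_min + A)/2) / sin(A/2).
(D_min + A)/2 = (22.74° + 60°)/2 = 41.370°.
n = sin 41.370° / sin 30° = 0.6609 / 0.5000 = 1.3218.

1.322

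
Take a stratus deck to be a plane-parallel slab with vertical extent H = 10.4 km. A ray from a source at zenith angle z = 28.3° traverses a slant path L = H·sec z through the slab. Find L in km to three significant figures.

sec z = 1/cos 28.3° = 1.1357.
L = 10.4 × 1.1357 = 11.812 km.

11.8 km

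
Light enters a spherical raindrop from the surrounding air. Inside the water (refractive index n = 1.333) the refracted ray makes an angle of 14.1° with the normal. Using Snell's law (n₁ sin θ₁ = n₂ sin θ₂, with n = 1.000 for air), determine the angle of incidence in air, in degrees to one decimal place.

Snell: sin θ_i = n · sin θ_r = 1.333 × sin 14.1° = 1.333 × 0.2436 = 0.3247.
θ_i = arcsin(0.3247) = 18.95°.

18.9°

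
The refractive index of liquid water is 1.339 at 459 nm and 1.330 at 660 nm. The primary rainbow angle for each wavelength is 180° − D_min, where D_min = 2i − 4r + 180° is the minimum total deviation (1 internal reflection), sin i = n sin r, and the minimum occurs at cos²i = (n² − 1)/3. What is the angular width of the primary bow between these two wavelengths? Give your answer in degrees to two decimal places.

At 459 nm (n = 1.339): cos²i = 0.26431 → i = 59.062°, r = 39.834°, D_min = 138.786°, rainbow angle = 41.214°.
At 660 nm (n = 1.330): cos²i = 0.25630 → i = 59.585°, r = 40.422°, D_min = 137.484°, rainbow angle = 42.516°.
Angular width = |41.214° − 42.516°| = 1.303°.

1.30°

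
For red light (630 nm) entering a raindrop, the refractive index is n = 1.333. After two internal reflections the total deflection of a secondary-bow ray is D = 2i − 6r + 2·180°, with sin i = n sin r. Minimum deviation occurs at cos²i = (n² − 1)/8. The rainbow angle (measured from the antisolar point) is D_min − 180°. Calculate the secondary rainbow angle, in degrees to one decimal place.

50.9°

cos²i = (1.77689 − 1)/8 = 0.09711; i = arccos(0.31163) = 71.843°.
sin r = sin 71.843°/1.333 = 0.71283; r = 45.466°.
D_min = 2·71.843° − 6·45.466° + 360° = 230.891°.
Rainbow angle = D_min − 180° = 50.891°.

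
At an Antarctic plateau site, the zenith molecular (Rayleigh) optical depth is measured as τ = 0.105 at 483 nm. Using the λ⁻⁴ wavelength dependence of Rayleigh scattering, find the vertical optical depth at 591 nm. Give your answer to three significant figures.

τ(591 nm) = τ(483 nm) × (483/591)⁴ = 0.105 × (0.8173)⁴ = 0.105 × 0.4461 = 0.0468.

0.0468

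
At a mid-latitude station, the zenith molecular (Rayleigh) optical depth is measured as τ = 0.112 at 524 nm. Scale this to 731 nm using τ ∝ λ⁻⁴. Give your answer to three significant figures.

τ(731 nm) = τ(524 nm) × (524/731)⁴ = 0.112 × (0.7168)⁴ = 0.112 × 0.2640 = 0.0296.

0.0296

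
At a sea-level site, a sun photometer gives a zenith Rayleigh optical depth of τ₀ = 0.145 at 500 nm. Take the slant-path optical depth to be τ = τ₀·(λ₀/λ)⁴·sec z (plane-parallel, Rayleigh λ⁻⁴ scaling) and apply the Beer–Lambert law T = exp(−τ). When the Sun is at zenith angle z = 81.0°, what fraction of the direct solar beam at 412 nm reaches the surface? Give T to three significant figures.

sec 81.0° = 6.3925.
τ = 0.145 × (500/412)⁴ × 6.3925 = 0.145 × 2.1692 × 6.3925 = 2.0106.
T = exp(−2.0106) = 0.1339.

0.134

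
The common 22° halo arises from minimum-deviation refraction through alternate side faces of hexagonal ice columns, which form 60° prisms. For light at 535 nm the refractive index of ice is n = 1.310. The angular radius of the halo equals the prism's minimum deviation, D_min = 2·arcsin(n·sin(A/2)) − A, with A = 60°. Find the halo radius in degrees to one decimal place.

21.8°

n·sin(A/2) = 1.310 × sin 30° = 1.310 × 0.5000 = 0.6550.
D_min = 2·arcsin(0.6550) − 60° = 2 × 40.920° − 60° = 21.839°.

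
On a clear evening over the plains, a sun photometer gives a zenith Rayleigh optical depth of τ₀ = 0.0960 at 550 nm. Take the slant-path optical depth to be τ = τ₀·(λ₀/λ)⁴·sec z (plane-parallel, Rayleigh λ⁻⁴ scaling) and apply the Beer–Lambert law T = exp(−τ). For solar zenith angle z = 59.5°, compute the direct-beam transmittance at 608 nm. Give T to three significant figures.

0.881

sec 59.5° = 1.9703.
τ = 0.0960 × (550/608)⁴ × 1.9703 = 0.0960 × 0.6696 × 1.9703 = 0.1267.
T = exp(−0.1267) = 0.8810.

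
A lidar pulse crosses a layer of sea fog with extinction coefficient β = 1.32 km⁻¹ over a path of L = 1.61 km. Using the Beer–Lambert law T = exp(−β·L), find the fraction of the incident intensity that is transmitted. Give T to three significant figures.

0.119

τ = β·L = 1.32 × 1.61 = 2.1252.
T = exp(−2.1252) = 0.1194.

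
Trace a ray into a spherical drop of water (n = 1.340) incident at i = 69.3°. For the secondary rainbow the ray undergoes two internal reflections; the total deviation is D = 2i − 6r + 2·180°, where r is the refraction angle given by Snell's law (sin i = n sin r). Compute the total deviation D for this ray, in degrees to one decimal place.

233.0°

sin r = sin 69.3° / 1.340 = 0.9354/1.340 = 0.6981; r = 44.27°.
D = 2·69.3° − 6·44.27° + 2·180° = 138.60° − 265.65° + 360° = 232.95°.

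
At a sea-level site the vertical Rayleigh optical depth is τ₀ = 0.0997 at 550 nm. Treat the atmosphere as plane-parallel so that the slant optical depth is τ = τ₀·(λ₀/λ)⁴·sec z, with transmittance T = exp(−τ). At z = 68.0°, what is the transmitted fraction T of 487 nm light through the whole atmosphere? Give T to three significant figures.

sec 68.0° = 2.6695.
τ = 0.0997 × (550/487)⁴ × 2.6695 = 0.0997 × 1.6268 × 2.6695 = 0.4330.
T = exp(−0.4330) = 0.6486.

0.649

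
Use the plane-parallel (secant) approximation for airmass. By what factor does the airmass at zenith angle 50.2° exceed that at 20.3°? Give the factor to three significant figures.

1.47

X(50.2°)/X(20.3°) = sec 50.2° / sec 20.3° = cos 20.3° / cos 50.2° = 0.9379/0.6401 = 1.4652.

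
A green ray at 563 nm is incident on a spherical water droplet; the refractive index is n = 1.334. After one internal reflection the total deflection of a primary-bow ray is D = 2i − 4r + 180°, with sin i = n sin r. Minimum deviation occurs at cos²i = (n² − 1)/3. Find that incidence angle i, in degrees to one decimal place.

59.4°

cos²i = (1.334² − 1)/3 = (1.77956 − 1)/3 = 0.25985.
cos i = 0.50976, so i = 59.352°.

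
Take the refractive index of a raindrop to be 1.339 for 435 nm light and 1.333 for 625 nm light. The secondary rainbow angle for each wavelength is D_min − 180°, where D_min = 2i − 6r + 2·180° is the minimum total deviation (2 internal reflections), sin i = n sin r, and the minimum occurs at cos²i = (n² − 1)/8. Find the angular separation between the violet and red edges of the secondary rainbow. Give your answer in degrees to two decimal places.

1.56°

At 435 nm (n = 1.339): cos²i = 0.09912 → i = 71.650°, r = 45.141°, D_min = 232.451°, rainbow angle = 52.451°.
At 625 nm (n = 1.333): cos²i = 0.09711 → i = 71.843°, r = 45.466°, D_min = 230.891°, rainbow angle = 50.891°.
Angular width = |52.451° − 50.891°| = 1.560°.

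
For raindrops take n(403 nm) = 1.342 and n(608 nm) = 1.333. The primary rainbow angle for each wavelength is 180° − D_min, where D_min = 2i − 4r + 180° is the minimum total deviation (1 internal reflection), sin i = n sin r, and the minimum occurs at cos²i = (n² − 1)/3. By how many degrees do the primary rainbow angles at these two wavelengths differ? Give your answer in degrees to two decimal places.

At 403 nm (n = 1.342): cos²i = 0.26699 → i = 58.888°, r = 39.641°, D_min = 139.213°, rainbow angle = 40.787°.
At 608 nm (n = 1.333): cos²i = 0.25896 → i = 59.410°, r = 40.225°, D_min = 137.922°, rainbow angle = 42.078°.
Angular width = |40.787° − 42.078°| = 1.291°.

1.29°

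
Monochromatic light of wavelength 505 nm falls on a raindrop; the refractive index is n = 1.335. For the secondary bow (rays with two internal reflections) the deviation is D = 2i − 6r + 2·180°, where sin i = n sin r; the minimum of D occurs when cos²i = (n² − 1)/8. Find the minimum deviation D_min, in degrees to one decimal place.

cos²i = (1.78222 − 1)/8 = 0.09778; i = arccos(0.31269) = 71.778°.
sin r = sin 71.778°/1.335 = 0.71150; r = 45.357°.
D_min = 2·71.778° − 6·45.357° + 360° = 231.414°.

231.4°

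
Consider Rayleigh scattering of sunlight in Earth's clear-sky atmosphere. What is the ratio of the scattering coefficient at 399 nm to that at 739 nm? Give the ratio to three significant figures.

Rayleigh scattering ∝ λ⁻⁴, so the ratio of coefficients is the inverse fourth power of the wavelength ratio.
σ(399)/σ(739) = (739/399)⁴ = (1.8521)⁴ = 11.77.

11.8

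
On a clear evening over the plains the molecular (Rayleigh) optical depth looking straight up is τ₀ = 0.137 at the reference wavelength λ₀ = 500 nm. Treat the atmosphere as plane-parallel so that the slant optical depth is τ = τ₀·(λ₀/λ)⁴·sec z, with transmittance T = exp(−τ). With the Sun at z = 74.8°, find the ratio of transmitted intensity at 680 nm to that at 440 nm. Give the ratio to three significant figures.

2.05

Airmass: sec 74.8° = 3.8140.
τ(680 nm) = 0.137 × (500/680)⁴ × 3.8140 = 0.137 × 0.2923 × 3.8140 = 0.1527.
τ(440 nm) = 0.137 × (500/440)⁴ × 3.8140 = 0.137 × 1.6675 × 3.8140 = 0.8713.
T(680)/T(440) = exp(τ_B − τ_A) = exp(0.7186) = 2.0515.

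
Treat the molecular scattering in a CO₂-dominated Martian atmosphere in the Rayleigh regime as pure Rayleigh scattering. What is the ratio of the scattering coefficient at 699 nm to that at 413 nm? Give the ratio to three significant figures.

0.122

Rayleigh scattering ∝ λ⁻⁴, so the ratio of coefficients is the inverse fourth power of the wavelength ratio.
σ(699)/σ(413) = (413/699)⁴ = (0.5908)⁴ = 0.1219.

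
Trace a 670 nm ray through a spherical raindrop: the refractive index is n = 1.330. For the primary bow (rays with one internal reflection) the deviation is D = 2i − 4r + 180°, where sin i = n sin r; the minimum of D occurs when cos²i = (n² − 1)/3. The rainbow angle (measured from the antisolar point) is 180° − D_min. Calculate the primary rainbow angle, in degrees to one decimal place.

42.5°

cos²i = (1.76890 − 1)/3 = 0.25630; i = arccos(0.50626) = 59.585°.
sin r = sin 59.585°/1.330 = 0.64841; r = 40.422°.
D_min = 2·59.585° − 4·40.422° + 180° = 137.484°.
Rainbow angle = 180° − D_min = 42.516°.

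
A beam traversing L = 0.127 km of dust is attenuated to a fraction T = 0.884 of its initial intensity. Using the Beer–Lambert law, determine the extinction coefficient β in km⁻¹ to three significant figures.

Beer–Lambert: T = exp(−βL) ⇒ β = −ln(T)/L = −ln(0.884)/0.127 = 0.1233/0.127 = 0.9709 km⁻¹.

0.971 km⁻¹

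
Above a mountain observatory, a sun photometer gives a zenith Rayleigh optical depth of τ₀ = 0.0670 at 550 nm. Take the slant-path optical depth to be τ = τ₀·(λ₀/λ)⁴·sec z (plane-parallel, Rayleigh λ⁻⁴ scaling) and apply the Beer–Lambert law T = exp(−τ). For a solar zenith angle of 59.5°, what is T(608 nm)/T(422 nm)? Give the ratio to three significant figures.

Airmass: sec 59.5° = 1.9703.
τ(608 nm) = 0.0670 × (550/608)⁴ × 1.9703 = 0.0670 × 0.6696 × 1.9703 = 0.0884.
τ(422 nm) = 0.0670 × (550/422)⁴ × 1.9703 = 0.0670 × 2.8854 × 1.9703 = 0.3809.
T(608)/T(422) = exp(τ_B − τ_A) = exp(0.2925) = 1.3398.

1.34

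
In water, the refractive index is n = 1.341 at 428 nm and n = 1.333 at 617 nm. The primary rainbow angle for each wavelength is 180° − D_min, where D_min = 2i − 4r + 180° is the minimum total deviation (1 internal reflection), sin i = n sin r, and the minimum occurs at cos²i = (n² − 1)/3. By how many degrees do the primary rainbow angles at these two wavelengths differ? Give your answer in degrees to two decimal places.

At 428 nm (n = 1.341): cos²i = 0.26609 → i = 58.946°, r = 39.705°, D_min = 139.071°, rainbow angle = 40.929°.
At 617 nm (n = 1.333): cos²i = 0.25896 → i = 59.410°, r = 40.225°, D_min = 137.922°, rainbow angle = 42.078°.
Angular width = |40.929° − 42.078°| = 1.149°.

1.15°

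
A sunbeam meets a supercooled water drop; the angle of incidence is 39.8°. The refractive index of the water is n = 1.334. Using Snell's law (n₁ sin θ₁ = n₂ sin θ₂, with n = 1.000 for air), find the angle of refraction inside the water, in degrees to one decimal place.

28.7°

Snell: sin θ_r = sin θ_i / n = sin 39.8° / 1.334 = 0.6401 / 1.334 = 0.4798.
θ_r = arcsin(0.4798) = 28.68°.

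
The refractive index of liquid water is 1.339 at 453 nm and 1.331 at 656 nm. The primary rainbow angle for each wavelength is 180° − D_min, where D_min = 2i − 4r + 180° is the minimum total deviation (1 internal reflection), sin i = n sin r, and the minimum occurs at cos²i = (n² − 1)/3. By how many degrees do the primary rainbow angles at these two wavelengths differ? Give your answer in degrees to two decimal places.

1.16°

At 453 nm (n = 1.339): cos²i = 0.26431 → i = 59.062°, r = 39.834°, D_min = 138.786°, rainbow angle = 41.214°.
At 656 nm (n = 1.331): cos²i = 0.25719 → i = 59.527°, r = 40.356°, D_min = 137.630°, rainbow angle = 42.370°.
Angular width = |41.214° − 42.370°| = 1.156°.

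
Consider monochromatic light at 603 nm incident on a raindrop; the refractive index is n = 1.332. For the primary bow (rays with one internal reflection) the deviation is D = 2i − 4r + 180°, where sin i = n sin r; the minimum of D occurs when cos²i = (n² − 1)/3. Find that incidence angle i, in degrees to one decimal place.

cos²i = (1.332² − 1)/3 = (1.77422 − 1)/3 = 0.25807.
cos i = 0.50801, so i = 59.469°.

59.5°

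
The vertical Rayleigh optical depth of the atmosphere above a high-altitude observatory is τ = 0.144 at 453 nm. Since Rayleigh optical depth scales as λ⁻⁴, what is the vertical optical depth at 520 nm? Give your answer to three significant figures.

τ(520 nm) = τ(453 nm) × (453/520)⁴ = 0.144 × (0.8712)⁴ = 0.144 × 0.5759 = 0.0829.

0.0829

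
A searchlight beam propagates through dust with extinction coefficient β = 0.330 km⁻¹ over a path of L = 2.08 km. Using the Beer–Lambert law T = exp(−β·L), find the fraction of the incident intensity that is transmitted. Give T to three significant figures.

0.503

τ = β·L = 0.330 × 2.08 = 0.6864.
T = exp(−0.6864) = 0.5034.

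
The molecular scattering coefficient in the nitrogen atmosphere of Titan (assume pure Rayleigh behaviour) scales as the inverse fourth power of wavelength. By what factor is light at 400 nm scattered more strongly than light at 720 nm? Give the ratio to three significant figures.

Rayleigh scattering ∝ λ⁻⁴, so the ratio of coefficients is the inverse fourth power of the wavelength ratio.
σ(400)/σ(720) = (720/400)⁴ = (1.8000)⁴ = 10.5.

10.5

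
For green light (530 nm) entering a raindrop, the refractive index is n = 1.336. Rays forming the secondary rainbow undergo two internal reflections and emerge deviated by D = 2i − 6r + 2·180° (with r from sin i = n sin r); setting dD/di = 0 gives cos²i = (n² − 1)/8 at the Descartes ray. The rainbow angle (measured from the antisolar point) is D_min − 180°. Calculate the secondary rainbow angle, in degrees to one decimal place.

51.7°

cos²i = (1.78490 − 1)/8 = 0.09811; i = arccos(0.31323) = 71.746°.
sin r = sin 71.746°/1.336 = 0.71084; r = 45.303°.
D_min = 2·71.746° − 6·45.303° + 360° = 231.674°.
Rainbow angle = D_min − 180° = 51.674°.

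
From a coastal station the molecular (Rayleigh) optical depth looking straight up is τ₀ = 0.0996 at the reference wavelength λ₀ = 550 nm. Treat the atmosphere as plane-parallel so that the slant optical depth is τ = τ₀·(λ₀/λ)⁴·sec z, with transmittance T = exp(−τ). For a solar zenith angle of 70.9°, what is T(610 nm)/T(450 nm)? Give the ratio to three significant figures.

Airmass: sec 70.9° = 3.0561.
τ(610 nm) = 0.0996 × (550/610)⁴ × 3.0561 = 0.0996 × 0.6609 × 3.0561 = 0.2012.
τ(450 nm) = 0.0996 × (550/450)⁴ × 3.0561 = 0.0996 × 2.2315 × 3.0561 = 0.6792.
T(610)/T(450) = exp(τ_B − τ_A) = exp(0.4781) = 1.6130.

1.61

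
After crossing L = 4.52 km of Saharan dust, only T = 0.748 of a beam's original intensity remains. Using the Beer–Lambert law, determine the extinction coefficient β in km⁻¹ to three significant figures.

0.0642 km⁻¹

Beer–Lambert: T = exp(−βL) ⇒ β = −ln(T)/L = −ln(0.748)/4.52 = 0.2904/4.52 = 0.06424 km⁻¹.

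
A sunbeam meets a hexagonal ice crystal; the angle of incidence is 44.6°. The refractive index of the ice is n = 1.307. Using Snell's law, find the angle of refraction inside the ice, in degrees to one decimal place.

Snell: sin θ_r = sin θ_i / n = sin 44.6° / 1.307 = 0.7022 / 1.307 = 0.5372.
θ_r = arcsin(0.5372) = 32.49°.

32.5°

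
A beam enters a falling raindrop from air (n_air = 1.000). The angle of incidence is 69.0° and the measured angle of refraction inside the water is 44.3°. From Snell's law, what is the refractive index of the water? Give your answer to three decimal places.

1.337

n = sin θ_i / sin θ_r = sin 69.0° / sin 44.3° = 0.9336 / 0.6984 = 1.3367.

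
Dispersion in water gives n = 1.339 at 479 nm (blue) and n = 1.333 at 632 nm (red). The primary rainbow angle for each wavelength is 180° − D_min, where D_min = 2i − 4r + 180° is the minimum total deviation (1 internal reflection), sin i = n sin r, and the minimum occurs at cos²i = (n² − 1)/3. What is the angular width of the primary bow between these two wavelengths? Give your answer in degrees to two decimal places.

0.86°

At 479 nm (n = 1.339): cos²i = 0.26431 → i = 59.062°, r = 39.834°, D_min = 138.786°, rainbow angle = 41.214°.
At 632 nm (n = 1.333): cos²i = 0.25896 → i = 59.410°, r = 40.225°, D_min = 137.922°, rainbow angle = 42.078°.
Angular width = |41.214° − 42.078°| = 0.865°.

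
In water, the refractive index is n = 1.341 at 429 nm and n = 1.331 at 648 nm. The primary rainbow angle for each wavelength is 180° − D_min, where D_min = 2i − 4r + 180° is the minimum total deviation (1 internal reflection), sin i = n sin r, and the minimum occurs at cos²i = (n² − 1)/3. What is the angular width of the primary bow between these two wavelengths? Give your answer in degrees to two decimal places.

1.44°

At 429 nm (n = 1.341): cos²i = 0.26609 → i = 58.946°, r = 39.705°, D_min = 139.071°, rainbow angle = 40.929°.
At 648 nm (n = 1.331): cos²i = 0.25719 → i = 59.527°, r = 40.356°, D_min = 137.630°, rainbow angle = 42.370°.
Angular width = |40.929° − 42.370°| = 1.441°.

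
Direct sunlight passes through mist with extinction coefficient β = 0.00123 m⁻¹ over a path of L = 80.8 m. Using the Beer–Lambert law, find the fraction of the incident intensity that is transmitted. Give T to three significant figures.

τ = β·L = 0.00123 × 80.8 = 0.0994.
T = exp(−0.0994) = 0.9054.

0.905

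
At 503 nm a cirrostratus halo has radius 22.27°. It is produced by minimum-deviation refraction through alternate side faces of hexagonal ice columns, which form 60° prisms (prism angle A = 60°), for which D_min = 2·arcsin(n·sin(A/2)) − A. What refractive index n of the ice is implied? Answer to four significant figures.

1.316

Rearranging: n = sin((D_min + A)/2) / sin(A/2).
(D_min + A)/2 = (22.27° + 60°)/2 = 41.135°.
n = sin 41.135° / sin 30° = 0.6578 / 0.5000 = 1.3157.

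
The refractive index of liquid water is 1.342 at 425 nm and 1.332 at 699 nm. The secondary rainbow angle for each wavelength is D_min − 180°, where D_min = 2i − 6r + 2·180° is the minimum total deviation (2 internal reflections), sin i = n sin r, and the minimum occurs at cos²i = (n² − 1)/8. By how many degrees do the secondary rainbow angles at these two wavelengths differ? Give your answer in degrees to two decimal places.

At 425 nm (n = 1.342): cos²i = 0.10012 → i = 71.554°, r = 44.981°, D_min = 233.222°, rainbow angle = 53.222°.
At 699 nm (n = 1.332): cos²i = 0.09678 → i = 71.875°, r = 45.520°, D_min = 230.628°, rainbow angle = 50.628°.
Angular width = |53.222° − 50.628°| = 2.594°.

2.59°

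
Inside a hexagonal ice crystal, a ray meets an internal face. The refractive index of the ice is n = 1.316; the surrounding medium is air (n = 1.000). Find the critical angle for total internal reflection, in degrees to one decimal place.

sin θ_c = n_air / n = 1.000 / 1.316 = 0.7599.
θ_c = arcsin(0.7599) = 49.45°.

49.5°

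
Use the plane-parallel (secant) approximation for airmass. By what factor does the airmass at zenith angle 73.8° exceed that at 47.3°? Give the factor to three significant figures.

2.43

X(73.8°)/X(47.3°) = sec 73.8° / sec 47.3° = cos 47.3° / cos 73.8° = 0.6782/0.2790 = 2.4308.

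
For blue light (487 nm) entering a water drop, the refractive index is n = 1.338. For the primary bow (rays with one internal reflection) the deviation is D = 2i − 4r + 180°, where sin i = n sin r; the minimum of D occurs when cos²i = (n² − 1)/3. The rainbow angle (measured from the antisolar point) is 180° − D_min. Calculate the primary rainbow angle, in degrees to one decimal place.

41.4°

cos²i = (1.79024 − 1)/3 = 0.26341; i = arccos(0.51324) = 59.120°.
sin r = sin 59.120°/1.338 = 0.64144; r = 39.899°.
D_min = 2·59.120° − 4·39.899° + 180° = 138.643°.
Rainbow angle = 180° − D_min = 41.357°.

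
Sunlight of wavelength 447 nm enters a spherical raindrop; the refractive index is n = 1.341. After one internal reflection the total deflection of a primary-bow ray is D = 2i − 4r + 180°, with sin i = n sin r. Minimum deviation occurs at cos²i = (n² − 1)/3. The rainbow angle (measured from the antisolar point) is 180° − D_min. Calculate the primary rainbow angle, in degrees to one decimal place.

40.9°

cos²i = (1.79828 − 1)/3 = 0.26609; i = arccos(0.51584) = 58.946°.
sin r = sin 58.946°/1.341 = 0.63884; r = 39.705°.
D_min = 2·58.946° − 4·39.705° + 180° = 139.071°.
Rainbow angle = 180° − D_min = 40.929°.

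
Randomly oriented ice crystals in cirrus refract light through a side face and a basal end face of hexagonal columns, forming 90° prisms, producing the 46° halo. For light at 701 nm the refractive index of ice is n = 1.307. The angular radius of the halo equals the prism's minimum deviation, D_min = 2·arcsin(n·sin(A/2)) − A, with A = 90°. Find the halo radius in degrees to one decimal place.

45.1°

n·sin(A/2) = 1.307 × sin 45° = 1.307 × 0.7071 = 0.9242.
D_min = 2·arcsin(0.9242) − 90° = 2 × 67.546° − 90° = 45.093°.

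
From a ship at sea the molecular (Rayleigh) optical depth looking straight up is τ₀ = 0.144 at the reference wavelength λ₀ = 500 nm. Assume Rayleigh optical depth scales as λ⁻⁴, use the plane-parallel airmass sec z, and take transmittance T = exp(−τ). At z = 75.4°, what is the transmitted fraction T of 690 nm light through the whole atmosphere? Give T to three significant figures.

0.854

sec 75.4° = 3.9672.
τ = 0.144 × (500/690)⁴ × 3.9672 = 0.144 × 0.2757 × 3.9672 = 0.1575.
T = exp(−0.1575) = 0.8543.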